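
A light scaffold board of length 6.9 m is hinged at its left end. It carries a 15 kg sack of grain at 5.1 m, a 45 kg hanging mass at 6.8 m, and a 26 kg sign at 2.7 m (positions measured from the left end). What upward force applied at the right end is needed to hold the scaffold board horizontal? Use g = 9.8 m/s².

Take moments about the left end.
Sack of grain: 15 × 9.8 = 147 N down at 5.1 m → arm 5.1 m, τ = 147 × 5.1 = 749.7 N·m clockwise.
Hanging mass: 45 × 9.8 = 441 N down at 6.8 m → arm 6.8 m, τ = 441 × 6.8 = 2999 N·m clockwise.
Sign: 26 × 9.8 = 254.8 N down at 2.7 m → arm 2.7 m, τ = 254.8 × 2.7 = 688 N·m clockwise.
Net moment of the loads = 4437 N·m clockwise.
The upward force F acts at the right end, arm 6.9 m, giving F × 6.9 counterclockwise.
Balancing moments: F × 6.9 = 4437, giving F = 4437 / 6.9 = 643 N.

F ≈ 643 N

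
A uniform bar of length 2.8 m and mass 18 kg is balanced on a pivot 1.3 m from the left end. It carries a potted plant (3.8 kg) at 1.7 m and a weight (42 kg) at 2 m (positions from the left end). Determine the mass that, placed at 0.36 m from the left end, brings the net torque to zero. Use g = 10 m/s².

Choose the pivot (at 1.3 m from the left end) as the axis so the support reaction has zero arm there.
Beam weight: 18 × 10 = 180 N down at 1.4 m → arm 0.1 m, τ = 180 × 0.1 = 18 N·m clockwise.
Potted plant: 3.8 × 10 = 38 N down at 1.7 m → arm 0.4 m, τ = 38 × 0.4 = 15.2 N·m clockwise.
Weight: 42 × 10 = 420 N down at 2 m → arm 0.7 m, τ = 420 × 0.7 = 294 N·m clockwise.
Net moment of known loads = 327.2 N·m clockwise.
An unknown mass m at 0.36 m has arm 0.94 m; its moment is m·g·0.94 counterclockwise.
For rotational equilibrium, m × 10 × 0.94 = 327.2, so m = 327.2 / (10 × 0.94) = 34.8 kg.

m ≈ 34.8 kg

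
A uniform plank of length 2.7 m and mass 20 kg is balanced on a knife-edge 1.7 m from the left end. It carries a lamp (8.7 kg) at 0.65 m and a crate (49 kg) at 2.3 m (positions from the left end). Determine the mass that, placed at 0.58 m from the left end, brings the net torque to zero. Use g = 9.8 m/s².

Take moments about the knife-edge (at 1.7 m from the left end).
Beam weight: 20 × 9.8 = 196 N down at 1.35 m → arm 0.35 m, τ = 196 × 0.35 = 68.6 N·m counterclockwise.
Lamp: 8.7 × 9.8 = 85.26 N down at 0.65 m → arm 1.05 m, τ = 85.26 × 1.05 = 89.52 N·m counterclockwise.
Crate: 49 × 9.8 = 480.2 N down at 2.3 m → arm 0.6 m, τ = 480.2 × 0.6 = 288.1 N·m clockwise.
Net moment of known loads = 130 N·m clockwise.
An unknown mass m at 0.58 m has arm 1.12 m; its moment is m·g·1.12 counterclockwise.
For rotational equilibrium, m × 9.8 × 1.12 = 130, so m = 130 / (9.8 × 1.12) = 11.8 kg.

m ≈ 11.8 kg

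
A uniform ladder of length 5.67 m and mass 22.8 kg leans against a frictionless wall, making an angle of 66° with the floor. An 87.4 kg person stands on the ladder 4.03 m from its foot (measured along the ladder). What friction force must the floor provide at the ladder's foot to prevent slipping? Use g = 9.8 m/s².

Sum moments about the foot of the ladder (the floor normal and friction both act there and drop out).
Ladder weight 22.8×9.8 = 223.4 N acts at 2.835 m along the ladder; its horizontal arm is 2.835·cos66° = 1.153 m → τ = 257.6 N·m clockwise.
Person: 87.4×9.8 = 856.5 N at 4.03 m → arm 1.639 m → τ = 1404 N·m clockwise.
Wall normal N acts horizontally at the top; its moment arm is the height L sinθ = 5.67·sin66° = 5.18 m, counterclockwise.
For rotational equilibrium, N × 5.18 = 1662, so N = 321 N.
ΣFx = 0: friction at the foot balances the wall's push, so f = N_wall = 321 N.

f ≈ 321 N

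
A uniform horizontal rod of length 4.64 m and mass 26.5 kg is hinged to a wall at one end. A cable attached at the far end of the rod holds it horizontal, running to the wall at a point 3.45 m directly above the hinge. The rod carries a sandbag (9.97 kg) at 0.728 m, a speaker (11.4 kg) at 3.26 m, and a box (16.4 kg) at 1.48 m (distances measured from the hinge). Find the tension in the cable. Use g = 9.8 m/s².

Taking torques about the hinge:
Beam weight: 26.5 × 9.8 = 259.7 N down at 2.32 m → arm 2.32 m, τ = 259.7 × 2.32 = 602.5 N·m clockwise.
Sandbag: 9.97 × 9.8 = 97.71 N down at 0.728 m → arm 0.728 m, τ = 97.71 × 0.728 = 71.13 N·m clockwise.
Speaker: 11.4 × 9.8 = 111.7 N down at 3.26 m → arm 3.26 m, τ = 111.7 × 3.26 = 364.1 N·m clockwise.
Box: 16.4 × 9.8 = 160.7 N down at 1.48 m → arm 1.48 m, τ = 160.7 × 1.48 = 237.8 N·m clockwise.
Total clockwise load moment = 1276 N·m.
The cable tension T acts at 4.64 m; only its component perpendicular to the rod, T sinθ, produces torque. sinθ = h/√(h²+d²) = 3.45/√(3.45²+4.64²) = 0.5967.
For rotational equilibrium, T × 4.64 × 0.5967 = 1276, so T = 1276 / 2.769 = 461 N.

T ≈ 461 N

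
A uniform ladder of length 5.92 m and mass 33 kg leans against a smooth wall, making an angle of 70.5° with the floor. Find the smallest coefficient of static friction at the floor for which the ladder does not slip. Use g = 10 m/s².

μ_min ≈ 0.177

Take moments about the foot of the ladder.
Ladder weight 33×10 = 330 N acts at 2.96 m along the ladder; its horizontal arm is 2.96·cos70.5° = 0.9881 m → τ = 326.1 N·m clockwise.
Wall normal N acts horizontally at the top; its moment arm is the height L sinθ = 5.92·sin70.5° = 5.58 m, counterclockwise.
Στ = 0 ⇒ N × 5.58 = 326.1 ⇒ N = 58.44 N.
ΣFx = 0 ⇒ f = N_wall = 58.44 N. ΣFy = 0 ⇒ N_floor = 330 N.
μ_min = f / N_floor = 58.44 / 330 = 0.177.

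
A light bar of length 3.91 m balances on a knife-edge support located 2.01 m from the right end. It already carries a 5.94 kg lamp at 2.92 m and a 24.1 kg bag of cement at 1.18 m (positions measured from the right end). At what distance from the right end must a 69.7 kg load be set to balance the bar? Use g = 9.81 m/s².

x ≈ 2.22 m from the right end

Choose the knife-edge support (at 2.01 m from the right end) as the axis so the support reaction has zero arm there.
Lamp: 5.94 × 9.81 = 58.27 N down at 2.92 m → arm 0.91 m, τ = 58.27 × 0.91 = 53.03 N·m counterclockwise.
Bag of cement: 24.1 × 9.81 = 236.4 N down at 1.18 m → arm 0.83 m, τ = 236.4 × 0.83 = 196.2 N·m clockwise.
Net moment of existing loads = 143.2 N·m clockwise.
The load weighs 69.7 × 9.81 = 683.8 N and must supply an equal counterclockwise moment, so its lever arm about the knife-edge support is 143.2 / 683.8 = 0.209 m.
That puts it at 2.01 + 0.209 = 2.22 m from the right end.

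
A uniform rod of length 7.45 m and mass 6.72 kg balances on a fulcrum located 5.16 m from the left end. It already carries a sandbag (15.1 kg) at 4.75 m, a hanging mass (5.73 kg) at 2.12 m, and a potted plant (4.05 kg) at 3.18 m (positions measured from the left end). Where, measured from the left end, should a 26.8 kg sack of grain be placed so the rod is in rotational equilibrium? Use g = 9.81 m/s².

Take moments about the fulcrum (at 5.16 m from the left end).
Beam weight: 6.72 × 9.81 = 65.92 N down at 3.725 m → arm 1.435 m, τ = 65.92 × 1.435 = 94.6 N·m counterclockwise.
Sandbag: 15.1 × 9.81 = 148.1 N down at 4.75 m → arm 0.41 m, τ = 148.1 × 0.41 = 60.72 N·m counterclockwise.
Hanging mass: 5.73 × 9.81 = 56.21 N down at 2.12 m → arm 3.04 m, τ = 56.21 × 3.04 = 170.9 N·m counterclockwise.
Potted plant: 4.05 × 9.81 = 39.73 N down at 3.18 m → arm 1.98 m, τ = 39.73 × 1.98 = 78.67 N·m counterclockwise.
Net moment of existing loads = 404.9 N·m counterclockwise.
The sack of grain weighs 26.8 × 9.81 = 262.9 N and must supply an equal clockwise moment, so its lever arm about the fulcrum is 404.9 / 262.9 = 1.54 m.
That puts it at 5.16 + 1.54 = 6.7 m from the left end.

x ≈ 6.7 m from the left end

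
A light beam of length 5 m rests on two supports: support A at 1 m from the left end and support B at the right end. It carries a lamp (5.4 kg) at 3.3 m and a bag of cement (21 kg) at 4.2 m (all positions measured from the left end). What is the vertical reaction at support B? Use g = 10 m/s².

Taking torques about support A:
Lamp: 5.4 × 10 = 54 N down at 3.3 m → arm 2.3 m, τ = 54 × 2.3 = 124.2 N·m clockwise.
Bag of cement: 21 × 10 = 210 N down at 4.2 m → arm 3.2 m, τ = 210 × 3.2 = 672 N·m clockwise.
Net load moment about support A = 796.2 N·m clockwise.
Reaction R at support B is upward at 5 m, arm 4 m → moment R × 4 counterclockwise.
Στ = 0 ⇒ R × 4 = 796.2 ⇒ R = 199 N.

R_B ≈ 199 N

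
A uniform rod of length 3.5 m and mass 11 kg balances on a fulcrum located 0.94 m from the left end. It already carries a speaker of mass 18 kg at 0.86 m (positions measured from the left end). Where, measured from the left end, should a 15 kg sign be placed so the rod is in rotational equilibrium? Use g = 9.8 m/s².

x ≈ 0.442 m from the left end

About the fulcrum (at 0.94 m from the left end):
Beam weight: 11 × 9.8 = 107.8 N down at 1.75 m → arm 0.81 m, τ = 107.8 × 0.81 = 87.32 N·m clockwise.
Speaker: 18 × 9.8 = 176.4 N down at 0.86 m → arm 0.08 m, τ = 176.4 × 0.08 = 14.11 N·m counterclockwise.
Net moment of existing loads = 73.21 N·m clockwise.
The sign weighs 15 × 9.8 = 147 N and must supply an equal counterclockwise moment, so its lever arm about the fulcrum is 73.21 / 147 = 0.498 m.
That puts it at 0.94 − 0.498 = 0.442 m from the left end.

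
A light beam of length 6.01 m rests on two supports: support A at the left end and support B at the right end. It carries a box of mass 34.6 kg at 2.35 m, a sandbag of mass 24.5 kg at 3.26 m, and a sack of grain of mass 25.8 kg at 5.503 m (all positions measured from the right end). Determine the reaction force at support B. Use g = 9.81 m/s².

Sum moments about support A (its reaction then has zero moment arm).
Box: 34.6 × 9.81 = 339.4 N down at 2.35 m → arm 3.66 m, τ = 339.4 × 3.66 = 1242 N·m clockwise.
Sandbag: 24.5 × 9.81 = 240.3 N down at 3.26 m → arm 2.75 m, τ = 240.3 × 2.75 = 660.8 N·m clockwise.
Sack of grain: 25.8 × 9.81 = 253.1 N down at 5.503 m → arm 0.507 m, τ = 253.1 × 0.507 = 128.3 N·m clockwise.
Net load moment about support A = 2031 N·m clockwise.
Reaction R at support B is upward at 0 m, arm 6.01 m → moment R × 6.01 counterclockwise.
Setting net torque to zero: R × 6.01 = 2031 → R = 338 N.

R_B ≈ 338 N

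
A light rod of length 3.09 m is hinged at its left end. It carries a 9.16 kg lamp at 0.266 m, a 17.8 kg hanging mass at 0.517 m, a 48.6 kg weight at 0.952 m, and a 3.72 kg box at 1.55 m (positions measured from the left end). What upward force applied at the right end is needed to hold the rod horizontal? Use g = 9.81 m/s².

F ≈ 202 N

About the left end:
Lamp: 9.16 × 9.81 = 89.86 N down at 0.266 m → arm 0.266 m, τ = 89.86 × 0.266 = 23.9 N·m clockwise.
Hanging mass: 17.8 × 9.81 = 174.6 N down at 0.517 m → arm 0.517 m, τ = 174.6 × 0.517 = 90.27 N·m clockwise.
Weight: 48.6 × 9.81 = 476.8 N down at 0.952 m → arm 0.952 m, τ = 476.8 × 0.952 = 453.9 N·m clockwise.
Box: 3.72 × 9.81 = 36.49 N down at 1.55 m → arm 1.55 m, τ = 36.49 × 1.55 = 56.56 N·m clockwise.
Net moment of the loads = 624.6 N·m clockwise.
The upward force F acts at the right end, arm 3.09 m, giving F × 3.09 counterclockwise.
For rotational equilibrium, F × 3.09 = 624.6, so F = 624.6 / 3.09 = 202 N.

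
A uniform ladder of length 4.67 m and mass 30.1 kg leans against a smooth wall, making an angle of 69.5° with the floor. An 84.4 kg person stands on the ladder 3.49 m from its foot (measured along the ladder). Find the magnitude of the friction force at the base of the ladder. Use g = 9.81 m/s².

Taking torques about the foot of the ladder:
Ladder weight 30.1×9.81 = 295.3 N acts at 2.335 m along the ladder; its horizontal arm is 2.335·cos69.5° = 0.8177 m → τ = 241.5 N·m clockwise.
Person: 84.4×9.81 = 828 N at 3.49 m → arm 1.222 m → τ = 1012 N·m clockwise.
Wall normal N acts horizontally at the top; its moment arm is the height L sinθ = 4.67·sin69.5° = 4.374 m, counterclockwise.
Setting net torque to zero: N × 4.374 = 1254 → N = 287 N.
ΣFx = 0: friction at the foot balances the wall's push, so f = N_wall = 287 N.

f ≈ 287 N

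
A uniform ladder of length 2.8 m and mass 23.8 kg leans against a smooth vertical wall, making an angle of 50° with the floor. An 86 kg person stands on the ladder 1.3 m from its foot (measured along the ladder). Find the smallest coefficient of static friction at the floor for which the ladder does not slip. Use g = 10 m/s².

About the foot of the ladder:
Ladder weight 23.8×10 = 238 N acts at 1.4 m along the ladder; its horizontal arm is 1.4·cos50° = 0.8999 m → τ = 214.2 N·m clockwise.
Person: 86×10 = 860 N at 1.3 m → arm 0.8356 m → τ = 718.6 N·m clockwise.
Wall normal N acts horizontally at the top; its moment arm is the height L sinθ = 2.8·sin50° = 2.145 m, counterclockwise.
For rotational equilibrium, N × 2.145 = 932.8, so N = 434.9 N.
ΣFx = 0 ⇒ f = N_wall = 434.9 N. ΣFy = 0 ⇒ N_floor = 1098 N.
μ_min = f / N_floor = 434.9 / 1098 = 0.396.

μ_min ≈ 0.396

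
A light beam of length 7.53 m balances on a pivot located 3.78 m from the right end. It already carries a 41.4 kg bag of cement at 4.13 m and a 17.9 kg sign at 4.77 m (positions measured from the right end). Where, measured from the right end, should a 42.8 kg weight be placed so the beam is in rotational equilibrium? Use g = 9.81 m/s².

Sum moments about the pivot (at 3.78 m from the right end) (the support reaction has zero arm there).
Bag of cement: 41.4 × 9.81 = 406.1 N down at 4.13 m → arm 0.35 m, τ = 406.1 × 0.35 = 142.1 N·m counterclockwise.
Sign: 17.9 × 9.81 = 175.6 N down at 4.77 m → arm 0.99 m, τ = 175.6 × 0.99 = 173.8 N·m counterclockwise.
Net moment of existing loads = 315.9 N·m counterclockwise.
The weight weighs 42.8 × 9.81 = 419.9 N and must supply an equal clockwise moment, so its lever arm about the pivot is 315.9 / 419.9 = 0.752 m.
That puts it at 3.78 − 0.752 = 3.03 m from the right end.

x ≈ 3.03 m from the right end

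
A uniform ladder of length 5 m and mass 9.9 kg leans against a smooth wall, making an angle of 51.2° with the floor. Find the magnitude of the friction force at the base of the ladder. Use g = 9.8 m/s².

f ≈ 39 N

About the foot of the ladder:
Ladder weight 9.9×9.8 = 97.02 N acts at 2.5 m along the ladder; its horizontal arm is 2.5·cos51.2° = 1.567 m → τ = 152 N·m clockwise.
Wall normal N acts horizontally at the top; its moment arm is the height L sinθ = 5·sin51.2° = 3.897 m, counterclockwise.
For rotational equilibrium, N × 3.897 = 152, so N = 39 N.
ΣFx = 0: friction at the foot balances the wall's push, so f = N_wall = 39 N.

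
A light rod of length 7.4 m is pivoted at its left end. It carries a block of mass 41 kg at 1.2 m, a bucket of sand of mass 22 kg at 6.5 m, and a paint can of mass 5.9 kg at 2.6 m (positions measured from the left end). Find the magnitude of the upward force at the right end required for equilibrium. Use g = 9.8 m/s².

Choose the left end as the axis so the unknown pivot reaction has zero arm there.
Block: 41 × 9.8 = 401.8 N down at 1.2 m → arm 1.2 m, τ = 401.8 × 1.2 = 482.2 N·m clockwise.
Bucket of sand: 22 × 9.8 = 215.6 N down at 6.5 m → arm 6.5 m, τ = 215.6 × 6.5 = 1401 N·m clockwise.
Paint can: 5.9 × 9.8 = 57.82 N down at 2.6 m → arm 2.6 m, τ = 57.82 × 2.6 = 150.3 N·m clockwise.
Net moment of the loads = 2034 N·m clockwise.
The upward force F acts at the right end, arm 7.4 m, giving F × 7.4 counterclockwise.
For rotational equilibrium, F × 7.4 = 2034, so F = 2034 / 7.4 = 275 N.

F ≈ 275 N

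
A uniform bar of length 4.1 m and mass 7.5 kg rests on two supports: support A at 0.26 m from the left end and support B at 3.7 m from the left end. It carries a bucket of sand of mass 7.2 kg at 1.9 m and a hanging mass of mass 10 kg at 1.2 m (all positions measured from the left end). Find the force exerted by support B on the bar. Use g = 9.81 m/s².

R_B ≈ 98.8 N

Taking torques about support A:
Beam weight: 7.5 × 9.81 = 73.58 N down at 2.05 m → arm 1.79 m, τ = 73.58 × 1.79 = 131.7 N·m clockwise.
Bucket of sand: 7.2 × 9.81 = 70.63 N down at 1.9 m → arm 1.64 m, τ = 70.63 × 1.64 = 115.8 N·m clockwise.
Hanging mass: 10 × 9.81 = 98.1 N down at 1.2 m → arm 0.94 m, τ = 98.1 × 0.94 = 92.21 N·m clockwise.
Net load moment about support A = 339.7 N·m clockwise.
Reaction R at support B is upward at 3.7 m, arm 3.44 m → moment R × 3.44 counterclockwise.
Balancing moments: R × 3.44 = 339.7, giving R = 98.8 N.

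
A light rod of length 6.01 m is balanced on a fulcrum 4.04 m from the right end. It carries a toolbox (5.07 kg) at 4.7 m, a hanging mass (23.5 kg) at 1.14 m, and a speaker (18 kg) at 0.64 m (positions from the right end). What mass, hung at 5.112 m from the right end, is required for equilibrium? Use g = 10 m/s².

Sum moments about the fulcrum (at 4.04 m from the right end) (the support reaction has zero arm there).
Toolbox: 5.07 × 10 = 50.7 N down at 4.7 m → arm 0.66 m, τ = 50.7 × 0.66 = 33.46 N·m counterclockwise.
Hanging mass: 23.5 × 10 = 235 N down at 1.14 m → arm 2.9 m, τ = 235 × 2.9 = 681.5 N·m clockwise.
Speaker: 18 × 10 = 180 N down at 0.64 m → arm 3.4 m, τ = 180 × 3.4 = 612 N·m clockwise.
Net moment of known loads = 1260 N·m clockwise.
An unknown mass m at 5.112 m has arm 1.072 m; its moment is m·g·1.072 counterclockwise.
Balancing moments: m × 10 × 1.072 = 1260, giving m = 1260 / (10 × 1.072) = 118 kg.

m ≈ 118 kg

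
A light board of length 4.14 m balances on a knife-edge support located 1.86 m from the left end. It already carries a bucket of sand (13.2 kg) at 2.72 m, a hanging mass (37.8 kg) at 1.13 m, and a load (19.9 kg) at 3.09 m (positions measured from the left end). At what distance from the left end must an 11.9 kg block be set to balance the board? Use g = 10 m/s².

x ≈ 1.17 m from the left end

Take moments about the knife-edge support (at 1.86 m from the left end).
Bucket of sand: 13.2 × 10 = 132 N down at 2.72 m → arm 0.86 m, τ = 132 × 0.86 = 113.5 N·m clockwise.
Hanging mass: 37.8 × 10 = 378 N down at 1.13 m → arm 0.73 m, τ = 378 × 0.73 = 275.9 N·m counterclockwise.
Load: 19.9 × 10 = 199 N down at 3.09 m → arm 1.23 m, τ = 199 × 1.23 = 244.8 N·m clockwise.
Net moment of existing loads = 82.4 N·m clockwise.
The block weighs 11.9 × 10 = 119 N and must supply an equal counterclockwise moment, so its lever arm about the knife-edge support is 82.4 / 119 = 0.692 m.
That puts it at 1.86 − 0.692 = 1.17 m from the left end.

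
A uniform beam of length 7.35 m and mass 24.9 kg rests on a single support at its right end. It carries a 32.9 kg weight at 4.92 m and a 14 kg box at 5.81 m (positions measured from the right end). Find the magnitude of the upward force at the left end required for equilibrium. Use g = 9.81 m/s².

F ≈ 447 N

Taking torques about the right end:
Beam weight: 24.9 × 9.81 = 244.3 N down at 3.675 m → arm 3.675 m, τ = 244.3 × 3.675 = 897.8 N·m counterclockwise.
Weight: 32.9 × 9.81 = 322.7 N down at 4.92 m → arm 4.92 m, τ = 322.7 × 4.92 = 1588 N·m counterclockwise.
Box: 14 × 9.81 = 137.3 N down at 5.81 m → arm 5.81 m, τ = 137.3 × 5.81 = 797.7 N·m counterclockwise.
Net moment of the loads = 3284 N·m counterclockwise.
The upward force F acts at the left end, arm 7.35 m, giving F × 7.35 clockwise.
Balancing moments: F × 7.35 = 3284, giving F = 3284 / 7.35 = 447 N.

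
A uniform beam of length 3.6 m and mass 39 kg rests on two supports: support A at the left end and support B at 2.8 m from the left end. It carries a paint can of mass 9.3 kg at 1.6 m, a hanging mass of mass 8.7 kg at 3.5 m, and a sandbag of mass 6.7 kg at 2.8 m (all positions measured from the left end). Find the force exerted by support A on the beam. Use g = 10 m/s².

R_A ≈ 157 N

Take moments about support B.
Beam weight: 39 × 10 = 390 N down at 1.8 m → arm 1 m, τ = 390 × 1 = 390 N·m counterclockwise.
Paint can: 9.3 × 10 = 93 N down at 1.6 m → arm 1.2 m, τ = 93 × 1.2 = 111.6 N·m counterclockwise.
Hanging mass: 8.7 × 10 = 87 N down at 3.5 m → arm 0.7 m, τ = 87 × 0.7 = 60.9 N·m clockwise.
Sandbag: acts at the support B, moment arm 0 → no torque.
Net load moment about support B = 440.7 N·m counterclockwise.
Reaction R at support A is upward at 0 m, arm 2.8 m → moment R × 2.8 clockwise.
Setting net torque to zero: R × 2.8 = 440.7 → R = 157 N.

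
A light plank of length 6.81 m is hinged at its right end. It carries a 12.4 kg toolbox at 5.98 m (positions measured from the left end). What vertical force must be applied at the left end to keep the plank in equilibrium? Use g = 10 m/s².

F ≈ 15.1 N

Taking torques about the right end:
Toolbox: 12.4 × 10 = 124 N down at 5.98 m → arm 0.83 m, τ = 124 × 0.83 = 102.9 N·m counterclockwise.
Net moment of the loads = 102.9 N·m counterclockwise.
The upward force F acts at the left end, arm 6.81 m, giving F × 6.81 clockwise.
Setting net torque to zero: F × 6.81 = 102.9 → F = 102.9 / 6.81 = 15.1 N.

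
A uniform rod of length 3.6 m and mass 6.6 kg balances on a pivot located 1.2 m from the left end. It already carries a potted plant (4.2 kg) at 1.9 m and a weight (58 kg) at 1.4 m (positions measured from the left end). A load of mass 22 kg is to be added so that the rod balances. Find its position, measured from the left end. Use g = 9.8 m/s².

x ≈ 0.359 m from the left end

Taking torques about the pivot (at 1.2 m from the left end):
Beam weight: 6.6 × 9.8 = 64.68 N down at 1.8 m → arm 0.6 m, τ = 64.68 × 0.6 = 38.81 N·m clockwise.
Potted plant: 4.2 × 9.8 = 41.16 N down at 1.9 m → arm 0.7 m, τ = 41.16 × 0.7 = 28.81 N·m clockwise.
Weight: 58 × 9.8 = 568.4 N down at 1.4 m → arm 0.2 m, τ = 568.4 × 0.2 = 113.7 N·m clockwise.
Net moment of existing loads = 181.3 N·m clockwise.
The load weighs 22 × 9.8 = 215.6 N and must supply an equal counterclockwise moment, so its lever arm about the pivot is 181.3 / 215.6 = 0.841 m.
That puts it at 1.2 − 0.841 = 0.359 m from the left end.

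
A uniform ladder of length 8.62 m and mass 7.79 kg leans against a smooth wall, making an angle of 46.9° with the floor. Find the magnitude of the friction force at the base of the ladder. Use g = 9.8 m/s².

f ≈ 35.7 N

Choose the foot of the ladder as the axis so the floor normal and friction both act there and drop out.
Ladder weight 7.79×9.8 = 76.34 N acts at 4.31 m along the ladder; its horizontal arm is 4.31·cos46.9° = 2.945 m → τ = 224.8 N·m clockwise.
Wall normal N acts horizontally at the top; its moment arm is the height L sinθ = 8.62·sin46.9° = 6.294 m, counterclockwise.
Balancing moments: N × 6.294 = 224.8, giving N = 35.7 N.
ΣFx = 0: friction at the foot balances the wall's push, so f = N_wall = 35.7 N.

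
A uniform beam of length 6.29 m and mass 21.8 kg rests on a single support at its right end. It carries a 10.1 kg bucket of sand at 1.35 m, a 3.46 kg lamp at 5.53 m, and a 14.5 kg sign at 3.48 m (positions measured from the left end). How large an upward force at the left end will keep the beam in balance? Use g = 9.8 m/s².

F ≈ 252 N

Sum moments about the right end (the unknown pivot reaction has zero arm there).
Beam weight: 21.8 × 9.8 = 213.6 N down at 3.145 m → arm 3.145 m, τ = 213.6 × 3.145 = 671.8 N·m counterclockwise.
Bucket of sand: 10.1 × 9.8 = 98.98 N down at 1.35 m → arm 4.94 m, τ = 98.98 × 4.94 = 489 N·m counterclockwise.
Lamp: 3.46 × 9.8 = 33.91 N down at 5.53 m → arm 0.76 m, τ = 33.91 × 0.76 = 25.77 N·m counterclockwise.
Sign: 14.5 × 9.8 = 142.1 N down at 3.48 m → arm 2.81 m, τ = 142.1 × 2.81 = 399.3 N·m counterclockwise.
Net moment of the loads = 1586 N·m counterclockwise.
The upward force F acts at the left end, arm 6.29 m, giving F × 6.29 clockwise.
For rotational equilibrium, F × 6.29 = 1586, so F = 1586 / 6.29 = 252 N.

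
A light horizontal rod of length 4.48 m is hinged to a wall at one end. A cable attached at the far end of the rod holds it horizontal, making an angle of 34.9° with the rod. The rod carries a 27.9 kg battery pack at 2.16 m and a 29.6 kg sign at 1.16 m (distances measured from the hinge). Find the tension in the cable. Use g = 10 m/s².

T ≈ 369 N

Sum moments about the hinge (the unknown hinge reaction has zero arm there).
Battery pack: 27.9 × 10 = 279 N down at 2.16 m → arm 2.16 m, τ = 279 × 2.16 = 602.6 N·m clockwise.
Sign: 29.6 × 10 = 296 N down at 1.16 m → arm 1.16 m, τ = 296 × 1.16 = 343.4 N·m clockwise.
Total clockwise load moment = 946 N·m.
The cable tension T acts at 4.48 m; only its component perpendicular to the rod, T sinθ, produces torque. sin 34.9° = 0.5721.
Balancing moments: T × 4.48 × 0.5721 = 946, giving T = 946 / 2.563 = 369 N.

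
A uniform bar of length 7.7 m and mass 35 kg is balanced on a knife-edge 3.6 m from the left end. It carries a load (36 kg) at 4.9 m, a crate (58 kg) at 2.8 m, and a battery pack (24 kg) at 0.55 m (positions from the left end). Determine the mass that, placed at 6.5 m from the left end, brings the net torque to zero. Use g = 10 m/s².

Choose the knife-edge (at 3.6 m from the left end) as the axis so the support reaction has zero arm there.
Beam weight: 35 × 10 = 350 N down at 3.85 m → arm 0.25 m, τ = 350 × 0.25 = 87.5 N·m clockwise.
Load: 36 × 10 = 360 N down at 4.9 m → arm 1.3 m, τ = 360 × 1.3 = 468 N·m clockwise.
Crate: 58 × 10 = 580 N down at 2.8 m → arm 0.8 m, τ = 580 × 0.8 = 464 N·m counterclockwise.
Battery pack: 24 × 10 = 240 N down at 0.55 m → arm 3.05 m, τ = 240 × 3.05 = 732 N·m counterclockwise.
Net moment of known loads = 640.5 N·m counterclockwise.
An unknown mass m at 6.5 m has arm 2.9 m; its moment is m·g·2.9 clockwise.
Στ = 0 ⇒ m × 10 × 2.9 = 640.5 ⇒ m = 640.5 / (10 × 2.9) = 22.1 kg.

m ≈ 22.1 kg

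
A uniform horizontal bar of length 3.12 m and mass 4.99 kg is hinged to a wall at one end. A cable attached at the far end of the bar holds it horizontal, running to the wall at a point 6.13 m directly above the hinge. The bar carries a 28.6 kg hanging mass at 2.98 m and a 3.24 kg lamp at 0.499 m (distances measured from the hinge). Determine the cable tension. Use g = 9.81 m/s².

T ≈ 334 N

Sum moments about the hinge (the unknown hinge reaction has zero arm there).
Beam weight: 4.99 × 9.81 = 48.95 N down at 1.56 m → arm 1.56 m, τ = 48.95 × 1.56 = 76.36 N·m clockwise.
Hanging mass: 28.6 × 9.81 = 280.6 N down at 2.98 m → arm 2.98 m, τ = 280.6 × 2.98 = 836.2 N·m clockwise.
Lamp: 3.24 × 9.81 = 31.78 N down at 0.499 m → arm 0.499 m, τ = 31.78 × 0.499 = 15.86 N·m clockwise.
Total clockwise load moment = 928.4 N·m.
The cable tension T acts at 3.12 m; only its component perpendicular to the bar, T sinθ, produces torque. sinθ = h/√(h²+d²) = 6.13/√(6.13²+3.12²) = 0.8912.
Balancing moments: T × 3.12 × 0.8912 = 928.4, giving T = 928.4 / 2.781 = 334 N.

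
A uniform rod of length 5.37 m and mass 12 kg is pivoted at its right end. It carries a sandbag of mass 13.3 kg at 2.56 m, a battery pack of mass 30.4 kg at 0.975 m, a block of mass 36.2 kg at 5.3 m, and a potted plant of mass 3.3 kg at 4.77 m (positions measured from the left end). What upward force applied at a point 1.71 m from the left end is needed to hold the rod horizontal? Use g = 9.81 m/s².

Sum moments about the right end (the unknown pivot reaction has zero arm there).
Beam weight: 12 × 9.81 = 117.7 N down at 2.685 m → arm 2.685 m, τ = 117.7 × 2.685 = 316 N·m counterclockwise.
Sandbag: 13.3 × 9.81 = 130.5 N down at 2.56 m → arm 2.81 m, τ = 130.5 × 2.81 = 366.7 N·m counterclockwise.
Battery pack: 30.4 × 9.81 = 298.2 N down at 0.975 m → arm 4.395 m, τ = 298.2 × 4.395 = 1311 N·m counterclockwise.
Block: 36.2 × 9.81 = 355.1 N down at 5.3 m → arm 0.07 m, τ = 355.1 × 0.07 = 24.86 N·m counterclockwise.
Potted plant: 3.3 × 9.81 = 32.37 N down at 4.77 m → arm 0.6 m, τ = 32.37 × 0.6 = 19.42 N·m counterclockwise.
Net moment of the loads = 2038 N·m counterclockwise.
The upward force F acts at a point 1.71 m from the left end, arm 3.66 m, giving F × 3.66 clockwise.
Setting net torque to zero: F × 3.66 = 2038 → F = 2038 / 3.66 = 557 N.

F ≈ 557 N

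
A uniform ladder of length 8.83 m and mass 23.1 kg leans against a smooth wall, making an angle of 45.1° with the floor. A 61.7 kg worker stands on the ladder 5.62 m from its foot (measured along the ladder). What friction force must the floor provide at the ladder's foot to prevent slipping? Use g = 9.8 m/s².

Sum moments about the foot of the ladder (the floor normal and friction both act there and drop out).
Ladder weight 23.1×9.8 = 226.4 N acts at 4.415 m along the ladder; its horizontal arm is 4.415·cos45.1° = 3.116 m → τ = 705.5 N·m clockwise.
Worker: 61.7×9.8 = 604.7 N at 5.62 m → arm 3.967 m → τ = 2399 N·m clockwise.
Wall normal N acts horizontally at the top; its moment arm is the height L sinθ = 8.83·sin45.1° = 6.255 m, counterclockwise.
Setting net torque to zero: N × 6.255 = 3104 → N = 496 N.
ΣFx = 0: friction at the foot balances the wall's push, so f = N_wall = 496 N.

f ≈ 496 N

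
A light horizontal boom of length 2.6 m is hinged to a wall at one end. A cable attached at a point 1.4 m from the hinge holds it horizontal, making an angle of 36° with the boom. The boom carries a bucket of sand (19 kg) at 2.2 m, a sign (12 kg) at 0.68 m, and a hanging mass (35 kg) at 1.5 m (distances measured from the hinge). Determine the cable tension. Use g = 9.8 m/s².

T ≈ 1220 N

Taking torques about the hinge:
Bucket of sand: 19 × 9.8 = 186.2 N down at 2.2 m → arm 2.2 m, τ = 186.2 × 2.2 = 409.6 N·m clockwise.
Sign: 12 × 9.8 = 117.6 N down at 0.68 m → arm 0.68 m, τ = 117.6 × 0.68 = 79.97 N·m clockwise.
Hanging mass: 35 × 9.8 = 343 N down at 1.5 m → arm 1.5 m, τ = 343 × 1.5 = 514.5 N·m clockwise.
Total clockwise load moment = 1004 N·m.
The cable tension T acts at 1.4 m; only its component perpendicular to the boom, T sinθ, produces torque. sin 36° = 0.5878.
Στ = 0 ⇒ T × 1.4 × 0.5878 = 1004 ⇒ T = 1004 / 0.8229 = 1220 N.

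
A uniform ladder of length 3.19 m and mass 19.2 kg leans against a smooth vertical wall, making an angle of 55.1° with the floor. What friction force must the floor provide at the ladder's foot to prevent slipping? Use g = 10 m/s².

f ≈ 67 N

Take moments about the foot of the ladder.
Ladder weight 19.2×10 = 192 N acts at 1.595 m along the ladder; its horizontal arm is 1.595·cos55.1° = 0.9126 m → τ = 175.2 N·m clockwise.
Wall normal N acts horizontally at the top; its moment arm is the height L sinθ = 3.19·sin55.1° = 2.616 m, counterclockwise.
Στ = 0 ⇒ N × 2.616 = 175.2 ⇒ N = 67 N.
ΣFx = 0: friction at the foot balances the wall's push, so f = N_wall = 67 N.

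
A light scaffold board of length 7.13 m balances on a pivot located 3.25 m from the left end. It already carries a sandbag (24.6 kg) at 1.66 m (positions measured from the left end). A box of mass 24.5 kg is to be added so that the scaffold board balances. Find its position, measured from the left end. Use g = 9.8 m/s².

Sum moments about the pivot (at 3.25 m from the left end) (the support reaction has zero arm there).
Sandbag: 24.6 × 9.8 = 241.1 N down at 1.66 m → arm 1.59 m, τ = 241.1 × 1.59 = 383.3 N·m counterclockwise.
Net moment of existing loads = 383.3 N·m counterclockwise.
The box weighs 24.5 × 9.8 = 240.1 N and must supply an equal clockwise moment, so its lever arm about the pivot is 383.3 / 240.1 = 1.6 m.
That puts it at 3.25 + 1.6 = 4.85 m from the left end.

x ≈ 4.85 m from the left end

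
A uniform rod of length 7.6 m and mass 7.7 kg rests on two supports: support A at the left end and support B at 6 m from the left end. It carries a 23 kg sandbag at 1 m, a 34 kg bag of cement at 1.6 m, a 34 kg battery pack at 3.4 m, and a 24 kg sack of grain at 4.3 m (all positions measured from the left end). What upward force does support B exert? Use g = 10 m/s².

R_B ≈ 542 N

About support A:
Beam weight: 7.7 × 10 = 77 N down at 3.8 m → arm 3.8 m, τ = 77 × 3.8 = 292.6 N·m clockwise.
Sandbag: 23 × 10 = 230 N down at 1 m → arm 1 m, τ = 230 × 1 = 230 N·m clockwise.
Bag of cement: 34 × 10 = 340 N down at 1.6 m → arm 1.6 m, τ = 340 × 1.6 = 544 N·m clockwise.
Battery pack: 34 × 10 = 340 N down at 3.4 m → arm 3.4 m, τ = 340 × 3.4 = 1156 N·m clockwise.
Sack of grain: 24 × 10 = 240 N down at 4.3 m → arm 4.3 m, τ = 240 × 4.3 = 1032 N·m clockwise.
Net load moment about support A = 3255 N·m clockwise.
Reaction R at support B is upward at 6 m, arm 6 m → moment R × 6 counterclockwise.
Balancing moments: R × 6 = 3255, giving R = 542 N.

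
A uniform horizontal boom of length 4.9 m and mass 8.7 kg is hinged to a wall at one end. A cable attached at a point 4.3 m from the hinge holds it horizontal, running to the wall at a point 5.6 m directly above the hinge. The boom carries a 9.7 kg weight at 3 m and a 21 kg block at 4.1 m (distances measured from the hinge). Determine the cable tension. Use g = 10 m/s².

T ≈ 400 N

Taking torques about the hinge:
Beam weight: 8.7 × 10 = 87 N down at 2.45 m → arm 2.45 m, τ = 87 × 2.45 = 213.2 N·m clockwise.
Weight: 9.7 × 10 = 97 N down at 3 m → arm 3 m, τ = 97 × 3 = 291 N·m clockwise.
Block: 21 × 10 = 210 N down at 4.1 m → arm 4.1 m, τ = 210 × 4.1 = 861 N·m clockwise.
Total clockwise load moment = 1365 N·m.
The cable tension T acts at 4.3 m; only its component perpendicular to the boom, T sinθ, produces torque. sinθ = h/√(h²+d²) = 5.6/√(5.6²+4.3²) = 0.7932.
For rotational equilibrium, T × 4.3 × 0.7932 = 1365, so T = 1365 / 3.411 = 400 N.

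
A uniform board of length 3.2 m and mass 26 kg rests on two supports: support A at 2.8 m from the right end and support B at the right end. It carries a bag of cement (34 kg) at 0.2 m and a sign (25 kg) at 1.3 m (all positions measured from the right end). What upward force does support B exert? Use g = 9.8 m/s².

About support A:
Beam weight: 26 × 9.8 = 254.8 N down at 1.6 m → arm 1.2 m, τ = 254.8 × 1.2 = 305.8 N·m clockwise.
Bag of cement: 34 × 9.8 = 333.2 N down at 0.2 m → arm 2.6 m, τ = 333.2 × 2.6 = 866.3 N·m clockwise.
Sign: 25 × 9.8 = 245 N down at 1.3 m → arm 1.5 m, τ = 245 × 1.5 = 367.5 N·m clockwise.
Net load moment about support A = 1540 N·m clockwise.
Reaction R at support B is upward at 0 m, arm 2.8 m → moment R × 2.8 counterclockwise.
Balancing moments: R × 2.8 = 1540, giving R = 550 N.

R_B ≈ 550 N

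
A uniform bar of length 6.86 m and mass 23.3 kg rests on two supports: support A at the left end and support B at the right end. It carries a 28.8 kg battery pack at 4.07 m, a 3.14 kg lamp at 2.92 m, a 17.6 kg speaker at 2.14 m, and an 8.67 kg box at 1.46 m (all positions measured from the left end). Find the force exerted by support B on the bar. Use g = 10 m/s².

R_B ≈ 374 N

About support A:
Beam weight: 23.3 × 10 = 233 N down at 3.43 m → arm 3.43 m, τ = 233 × 3.43 = 799.2 N·m clockwise.
Battery pack: 28.8 × 10 = 288 N down at 4.07 m → arm 4.07 m, τ = 288 × 4.07 = 1172 N·m clockwise.
Lamp: 3.14 × 10 = 31.4 N down at 2.92 m → arm 2.92 m, τ = 31.4 × 2.92 = 91.69 N·m clockwise.
Speaker: 17.6 × 10 = 176 N down at 2.14 m → arm 2.14 m, τ = 176 × 2.14 = 376.6 N·m clockwise.
Box: 8.67 × 10 = 86.7 N down at 1.46 m → arm 1.46 m, τ = 86.7 × 1.46 = 126.6 N·m clockwise.
Net load moment about support A = 2566 N·m clockwise.
Reaction R at support B is upward at 6.86 m, arm 6.86 m → moment R × 6.86 counterclockwise.
Setting net torque to zero: R × 6.86 = 2566 → R = 374 N.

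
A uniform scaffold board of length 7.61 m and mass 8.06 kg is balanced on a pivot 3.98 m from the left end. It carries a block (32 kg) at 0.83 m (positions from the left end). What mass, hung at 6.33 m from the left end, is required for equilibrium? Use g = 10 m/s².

m ≈ 43.5 kg

Sum moments about the pivot (at 3.98 m from the left end) (the support reaction has zero arm there).
Beam weight: 8.06 × 10 = 80.6 N down at 3.805 m → arm 0.175 m, τ = 80.6 × 0.175 = 14.1 N·m counterclockwise.
Block: 32 × 10 = 320 N down at 0.83 m → arm 3.15 m, τ = 320 × 3.15 = 1008 N·m counterclockwise.
Net moment of known loads = 1022 N·m counterclockwise.
An unknown mass m at 6.33 m has arm 2.35 m; its moment is m·g·2.35 clockwise.
Balancing moments: m × 10 × 2.35 = 1022, giving m = 1022 / (10 × 2.35) = 43.5 kg.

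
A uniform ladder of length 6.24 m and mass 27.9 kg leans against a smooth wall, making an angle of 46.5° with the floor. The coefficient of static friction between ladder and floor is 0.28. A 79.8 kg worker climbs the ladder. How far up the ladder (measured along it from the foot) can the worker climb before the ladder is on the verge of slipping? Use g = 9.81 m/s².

d ≈ 1.39 m

Take moments about the foot of the ladder.
Ladder weight 27.9×9.81 = 273.7 N acts at 3.12 m along the ladder; its horizontal arm is 3.12·cos46.5° = 2.148 m → τ = 587.9 N·m clockwise.
Worker weight 79.8×9.81 = 782.8 N at distance d → arm d·cos46.5° → τ = 782.8·d·0.6884 clockwise.
Wall normal N at the top has arm L sinθ = 4.526 m counterclockwise, so Στ = 0 gives N·4.526 = 587.9 + 538.9·d.
ΣFy = 0 ⇒ N_floor = 1056 N, so the maximum friction is μ_s·N_floor = 0.28×1056 = 295.7 N. ΣFx = 0 ⇒ N_wall = f, so at the slipping point N = 295.7 N.
Substituting: 295.7×4.526 = 587.9 + 538.9·d ⇒ d = (1338 − 587.9) / 538.9 = 1.39 m.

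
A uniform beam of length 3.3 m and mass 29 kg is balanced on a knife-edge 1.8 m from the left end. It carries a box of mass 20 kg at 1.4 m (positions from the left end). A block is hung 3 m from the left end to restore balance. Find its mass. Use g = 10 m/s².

m ≈ 10.3 kg

About the knife-edge (at 1.8 m from the left end):
Beam weight: 29 × 10 = 290 N down at 1.65 m → arm 0.15 m, τ = 290 × 0.15 = 43.5 N·m counterclockwise.
Box: 20 × 10 = 200 N down at 1.4 m → arm 0.4 m, τ = 200 × 0.4 = 80 N·m counterclockwise.
Net moment of known loads = 123.5 N·m counterclockwise.
An unknown mass m at 3 m has arm 1.2 m; its moment is m·g·1.2 clockwise.
For rotational equilibrium, m × 10 × 1.2 = 123.5, so m = 123.5 / (10 × 1.2) = 10.3 kg.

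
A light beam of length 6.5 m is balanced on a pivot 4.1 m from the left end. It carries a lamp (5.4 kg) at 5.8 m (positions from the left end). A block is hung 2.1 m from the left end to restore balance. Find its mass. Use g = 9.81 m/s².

m ≈ 4.59 kg

Sum moments about the pivot (at 4.1 m from the left end) (the support reaction has zero arm there).
Lamp: 5.4 × 9.81 = 52.97 N down at 5.8 m → arm 1.7 m, τ = 52.97 × 1.7 = 90.05 N·m clockwise.
Net moment of known loads = 90.05 N·m clockwise.
An unknown mass m at 2.1 m has arm 2 m; its moment is m·g·2 counterclockwise.
For rotational equilibrium, m × 9.81 × 2 = 90.05, so m = 90.05 / (9.81 × 2) = 4.59 kg.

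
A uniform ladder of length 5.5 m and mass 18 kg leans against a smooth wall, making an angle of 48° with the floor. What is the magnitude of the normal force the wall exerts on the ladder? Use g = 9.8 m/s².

N_wall ≈ 79.4 N

Take moments about the foot of the ladder.
Ladder weight 18×9.8 = 176.4 N acts at 2.75 m along the ladder; its horizontal arm is 2.75·cos48° = 1.84 m → τ = 324.6 N·m clockwise.
Wall normal N acts horizontally at the top; its moment arm is the height L sinθ = 5.5·sin48° = 4.087 m, counterclockwise.
Στ = 0 ⇒ N × 4.087 = 324.6 ⇒ N = 79.4 N.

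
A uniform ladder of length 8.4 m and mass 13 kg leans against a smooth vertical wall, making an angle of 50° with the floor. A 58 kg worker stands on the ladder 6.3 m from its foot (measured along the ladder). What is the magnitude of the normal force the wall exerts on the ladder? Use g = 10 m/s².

Sum moments about the foot of the ladder (the floor normal and friction both act there and drop out).
Ladder weight 13×10 = 130 N acts at 4.2 m along the ladder; its horizontal arm is 4.2·cos50° = 2.7 m → τ = 351 N·m clockwise.
Worker: 58×10 = 580 N at 6.3 m → arm 4.05 m → τ = 2349 N·m clockwise.
Wall normal N acts horizontally at the top; its moment arm is the height L sinθ = 8.4·sin50° = 6.435 m, counterclockwise.
For rotational equilibrium, N × 6.435 = 2700, so N = 420 N.

N_wall ≈ 420 N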